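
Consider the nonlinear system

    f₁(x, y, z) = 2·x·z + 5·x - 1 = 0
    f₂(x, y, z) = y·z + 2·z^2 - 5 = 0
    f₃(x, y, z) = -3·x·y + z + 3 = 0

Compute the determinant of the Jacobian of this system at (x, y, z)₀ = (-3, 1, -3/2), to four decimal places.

114.0000

J = [[2·z + 5, 0, 2·x], [0, z, y + 4·z], [-3·y, -3·x, 1]].
At the point, J = [[2.0000, 0.0000, -6.0000], [0.0000, -1.5000, -5.0000], [-3.0000, 9.0000, 1.0000]].
det J = 114.0000.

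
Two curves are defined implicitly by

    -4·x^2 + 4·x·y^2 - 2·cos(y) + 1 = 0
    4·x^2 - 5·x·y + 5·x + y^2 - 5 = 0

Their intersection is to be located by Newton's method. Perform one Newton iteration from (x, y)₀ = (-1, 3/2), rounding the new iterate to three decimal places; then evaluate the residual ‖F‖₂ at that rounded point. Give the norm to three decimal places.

At (-1, 3/2): F = (-12.14147, 3.750).
Jacobian J = [[-8·x + 4·y^2, 8·x·y + 2·sin(y)], [8·x - 5·y + 5, -5·x + 2·y]].
At the point, J = [[17.000, -10.00501], [-10.500, 8.000]] (det J = 30.94739).
Solving J·Δ = −F gives Δ = (1.926, 2.059).
Then the next iterate is (x, y)₁ = (0.926, 3.559).
Re-evaluating at (0.926, 3.559): F = (46.31503, -0.75178), so ‖F‖₂ = 46.321.

46.321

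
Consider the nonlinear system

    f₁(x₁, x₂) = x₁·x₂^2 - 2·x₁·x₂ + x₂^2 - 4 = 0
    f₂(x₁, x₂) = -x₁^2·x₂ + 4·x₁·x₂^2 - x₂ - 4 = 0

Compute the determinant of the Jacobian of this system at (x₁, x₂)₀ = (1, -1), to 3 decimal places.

J = [[x₂^2 - 2·x₂, 2·x₁·x₂ - 2·x₁ + 2·x₂], [-2·x₁·x₂ + 4·x₂^2, -x₁^2 + 8·x₁·x₂ - 1]].
At the point, J = [[3.000, -6.000], [6.000, -10.000]].
det J = 6.000.

6.000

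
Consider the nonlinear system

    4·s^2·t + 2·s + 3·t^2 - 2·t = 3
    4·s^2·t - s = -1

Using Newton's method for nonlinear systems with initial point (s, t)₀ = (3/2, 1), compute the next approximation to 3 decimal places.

(0.294, 1.529)

At (3/2, 1): F = (10.000, 8.500).
Jacobian J = [[8·s·t + 2, 4·s^2 + 6·t - 2], [8·s·t - 1, 4·s^2]].
At the point, J = [[14.000, 13.000], [11.000, 9.000]] (det J = -17.000).
Solving J·Δ = −F gives Δ = (-1.206, 0.529).
Then the next iterate is (s, t)₁ = (0.294, 1.529).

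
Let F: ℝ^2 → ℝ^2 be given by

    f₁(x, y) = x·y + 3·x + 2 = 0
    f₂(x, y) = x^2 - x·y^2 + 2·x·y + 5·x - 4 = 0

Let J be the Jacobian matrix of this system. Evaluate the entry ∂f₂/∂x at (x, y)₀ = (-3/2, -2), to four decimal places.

-6.0000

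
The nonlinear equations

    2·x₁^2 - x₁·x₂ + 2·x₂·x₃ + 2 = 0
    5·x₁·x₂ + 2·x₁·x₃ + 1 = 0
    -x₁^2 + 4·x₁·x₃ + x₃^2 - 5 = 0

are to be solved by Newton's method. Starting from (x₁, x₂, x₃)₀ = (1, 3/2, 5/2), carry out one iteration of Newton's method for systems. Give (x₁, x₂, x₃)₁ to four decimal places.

(0.7262, -0.1572, 1.6045)

At (1, 3/2, 5/2): F = (10.0000, 13.5000, 10.2500).
Jacobian J = [[4·x₁ - x₂, -x₁ + 2·x₃, 2·x₂], [5·x₂ + 2·x₃, 5·x₁, 2·x₁], [-2·x₁ + 4·x₃, 0, 4·x₁ + 2·x₃]].
At the point, J = [[2.5000, 4.0000, 3.0000], [12.5000, 5.0000, 2.0000], [8.0000, 0.0000, 9.0000]] (det J = -393.5000).
Solving J·Δ = −F gives Δ = (-0.2738, -1.6572, -0.8955).
Then the next iterate is (x₁, x₂, x₃)₁ = (0.7262, -0.1572, 1.6045).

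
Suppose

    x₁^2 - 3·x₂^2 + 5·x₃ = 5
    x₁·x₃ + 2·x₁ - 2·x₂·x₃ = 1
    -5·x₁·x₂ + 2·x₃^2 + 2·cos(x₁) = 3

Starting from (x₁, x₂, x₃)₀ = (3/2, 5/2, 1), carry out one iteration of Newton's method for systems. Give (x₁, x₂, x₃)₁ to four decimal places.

At (3/2, 5/2, 1): F = (-16.5000, -1.5000, -19.608526).
Jacobian J = [[2·x₁, -6·x₂, 5], [x₃ + 2, -2·x₃, x₁ - 2·x₂], [-5·x₂ - 2·sin(x₁), -5·x₁, 4·x₃]].
At the point, J = [[3.0000, -15.0000, 5.0000], [3.0000, -2.0000, -3.5000], [-14.494990, -7.5000, 4.0000]] (det J = -941.186873).
Solving J·Δ = −F gives Δ = (-0.7375, -1.3449, -0.2922).
Then the next iterate is (x₁, x₂, x₃)₁ = (0.7625, 1.1551, 0.7078).

(0.7625, 1.1551, 0.7078)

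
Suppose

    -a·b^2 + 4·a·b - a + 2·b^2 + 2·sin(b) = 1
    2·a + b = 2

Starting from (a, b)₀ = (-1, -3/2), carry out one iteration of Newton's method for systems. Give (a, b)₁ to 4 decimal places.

(2.6416, -3.2833)

At (-1, -3/2): F = (10.755010, -5.5000).
Jacobian J = [[-b^2 + 4·b - 1, -2·a·b + 4·a + 4·b + 2·cos(b)], [2, 1]].
At the point, J = [[-9.2500, -12.858526], [2.0000, 1.0000]] (det J = 16.467051).
Solving J·Δ = −F gives Δ = (3.6416, -1.7833).
Then the next iterate is (a, b)₁ = (2.6416, -3.2833).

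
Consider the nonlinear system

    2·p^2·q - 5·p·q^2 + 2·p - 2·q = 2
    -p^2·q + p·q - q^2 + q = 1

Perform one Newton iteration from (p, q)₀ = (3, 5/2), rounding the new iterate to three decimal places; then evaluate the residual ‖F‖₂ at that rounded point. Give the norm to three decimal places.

16.098

At (3, 5/2): F = (-49.750, -19.750).
Jacobian J = [[4·p·q - 5·q^2 + 2, 2·p^2 - 10·p·q - 2], [-2·p·q + q, -p^2 + p - 2·q + 1]].
At the point, J = [[0.750, -59.000], [-12.500, -10.000]] (det J = -745.000).
Solving J·Δ = −F gives Δ = (-0.896, -0.855).
Then the next iterate is (p, q)₁ = (2.104, 1.645).
Re-evaluating at (2.104, 1.645): F = (-14.98516, -5.88206), so ‖F‖₂ = 16.098.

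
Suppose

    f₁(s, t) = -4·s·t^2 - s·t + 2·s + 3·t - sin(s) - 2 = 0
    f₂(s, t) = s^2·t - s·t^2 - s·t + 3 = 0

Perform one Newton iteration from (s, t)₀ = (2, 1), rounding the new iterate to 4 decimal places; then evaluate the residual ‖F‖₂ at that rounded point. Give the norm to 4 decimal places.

At (2, 1): F = (-5.909297, 3.0000).
Jacobian J = [[-4·t^2 - t - cos(s) + 2, -8·s·t - s + 3], [2·s·t - t^2 - t, s^2 - 2·s·t - s]].
At the point, J = [[-2.583853, -15.0000], [2.0000, -2.0000]] (det J = 35.167706).
Solving J·Δ = −F gives Δ = (-1.6156, -0.1156).
Then the next iterate is (s, t)₁ = (0.3844, 0.8844).
Re-evaluating at (0.3844, 0.8844): F = (-0.495621, 2.490055), so ‖F‖₂ = 2.5389.

2.5389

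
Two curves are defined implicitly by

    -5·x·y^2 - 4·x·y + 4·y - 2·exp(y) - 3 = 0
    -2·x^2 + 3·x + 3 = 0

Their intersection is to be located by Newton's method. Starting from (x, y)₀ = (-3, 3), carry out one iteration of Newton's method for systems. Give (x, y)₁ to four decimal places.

(-1.4000, 2.2613)

At (-3, 3): F = (139.828926, -24.0000).
Jacobian J = [[-5·y^2 - 4·y, -10·x·y - 4·x - 2·exp(y) + 4], [-4·x + 3, 0]].
At the point, J = [[-57.0000, 65.828926], [15.0000, 0.0000]] (det J = -987.433892).
Solving J·Δ = −F gives Δ = (1.6000, -0.7387).
Then the next iterate is (x, y)₁ = (-1.4000, 2.2613).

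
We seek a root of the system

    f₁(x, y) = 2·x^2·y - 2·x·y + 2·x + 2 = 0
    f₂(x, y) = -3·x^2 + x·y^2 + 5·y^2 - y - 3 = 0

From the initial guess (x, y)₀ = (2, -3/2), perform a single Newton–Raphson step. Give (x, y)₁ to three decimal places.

At (2, -3/2): F = (0.000, 2.250).
Jacobian J = [[4·x·y - 2·y + 2, 2·x^2 - 2·x], [-6·x + y^2, 2·x·y + 10·y - 1]].
At the point, J = [[-7.000, 4.000], [-9.750, -22.000]] (det J = 193.000).
Solving J·Δ = −F gives Δ = (0.047, 0.082).
Then the next iterate is (x, y)₁ = (2.047, -1.418).

(2.047, -1.418)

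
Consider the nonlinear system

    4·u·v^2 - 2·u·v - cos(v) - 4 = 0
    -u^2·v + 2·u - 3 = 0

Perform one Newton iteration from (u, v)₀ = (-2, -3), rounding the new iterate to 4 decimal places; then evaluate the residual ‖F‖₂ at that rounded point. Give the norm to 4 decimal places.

At (-2, -3): F = (-87.010008, 5.0000).
Jacobian J = [[4·v^2 - 2·v, 8·u·v - 2·u + sin(v)], [-2·u·v + 2, -u^2]].
At the point, J = [[42.0000, 51.858880], [-10.0000, -4.0000]] (det J = 350.588800).
Solving J·Δ = −F gives Δ = (-0.2531, 1.8828).
Then the next iterate is (u, v)₁ = (-2.2531, -1.1172).
Re-evaluating at (-2.2531, -1.1172): F = (-20.721227, -1.834779), so ‖F‖₂ = 20.8023.

20.8023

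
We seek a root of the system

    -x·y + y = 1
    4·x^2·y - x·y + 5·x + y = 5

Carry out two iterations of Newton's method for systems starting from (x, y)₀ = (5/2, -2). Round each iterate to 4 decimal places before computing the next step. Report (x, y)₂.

At (5/2, -2): F = (2.0000, -39.5000).
Jacobian J = [[-y, -x + 1], [8·x·y - y + 5, 4·x^2 - x + 1]].
At the point, J = [[2.0000, -1.5000], [-33.0000, 23.5000]] (det J = -2.5000).
Solving J·Δ = −F gives Δ = (-4.9000, -5.2000).
Then the next iterate is (x, y)₁ = (-2.4000, -7.2000).
Round to (-2.4000, -7.2000) and repeat: F = (-25.4800, -207.3680), J = [[7.2000, 3.4000], [150.4400, 26.4400]].
Δ = (0.0977, 7.2873), so (x, y)₂ = (-2.3023, 0.0873).

(-2.3023, 0.0873)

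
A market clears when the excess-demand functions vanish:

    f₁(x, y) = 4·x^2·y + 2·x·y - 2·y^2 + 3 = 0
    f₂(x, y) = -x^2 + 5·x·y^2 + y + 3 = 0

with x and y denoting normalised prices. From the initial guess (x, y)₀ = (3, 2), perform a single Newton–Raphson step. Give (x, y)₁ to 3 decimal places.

At (3, 2): F = (79.000, 56.000).
Jacobian J = [[8·x·y + 2·y, 4·x^2 + 2·x - 4·y], [-2·x + 5·y^2, 10·x·y + 1]].
At the point, J = [[52.000, 34.000], [14.000, 61.000]] (det J = 2696.000).
Solving J·Δ = −F gives Δ = (-1.081, -0.670).
Then the next iterate is (x, y)₁ = (1.919, 1.330).

(1.919, 1.330)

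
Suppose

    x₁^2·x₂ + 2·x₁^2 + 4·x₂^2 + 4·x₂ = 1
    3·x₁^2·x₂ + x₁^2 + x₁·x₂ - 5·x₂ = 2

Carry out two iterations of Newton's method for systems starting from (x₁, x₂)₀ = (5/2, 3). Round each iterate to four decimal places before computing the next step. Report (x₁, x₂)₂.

At (5/2, 3): F = (78.2500, 53.0000).
Jacobian J = [[2·x₁·x₂ + 4·x₁, x₁^2 + 8·x₂ + 4], [6·x₁·x₂ + 2·x₁ + x₂, 3·x₁^2 + x₁ - 5]].
At the point, J = [[25.0000, 34.2500], [53.0000, 16.2500]] (det J = -1409.0000).
Solving J·Δ = −F gives Δ = (-0.3859, -2.0030).
Then the next iterate is (x₁, x₂)₁ = (2.1141, 0.9970).
Round to (2.1141, 0.9970) and repeat: F = (20.358884, 12.960208), J = [[12.671915, 16.445419], [17.871746, 10.522356]].
Δ = (0.0068, -1.2432), so (x₁, x₂)₂ = (2.1209, -0.2462).

(2.1209, -0.2462)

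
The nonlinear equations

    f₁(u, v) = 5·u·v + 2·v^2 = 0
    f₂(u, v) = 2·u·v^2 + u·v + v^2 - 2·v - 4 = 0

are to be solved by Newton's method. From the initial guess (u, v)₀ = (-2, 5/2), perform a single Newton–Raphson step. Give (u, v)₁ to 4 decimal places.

At (-2, 5/2): F = (-12.5000, -32.7500).
Jacobian J = [[5·v, 5·u + 4·v], [2·v^2 + v, 4·u·v + u + 2·v - 2]].
At the point, J = [[12.5000, 0.0000], [15.0000, -19.0000]] (det J = -237.5000).
Solving J·Δ = −F gives Δ = (1.0000, -0.9342).
Then the next iterate is (u, v)₁ = (-1.0000, 1.5658).

(-1.0000, 1.5658)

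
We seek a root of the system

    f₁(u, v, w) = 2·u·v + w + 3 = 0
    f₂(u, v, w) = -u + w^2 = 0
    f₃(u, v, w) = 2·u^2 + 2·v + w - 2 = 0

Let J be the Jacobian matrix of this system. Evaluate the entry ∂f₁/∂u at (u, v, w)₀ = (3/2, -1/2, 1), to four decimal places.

∂f₁/∂u = 2·v.
At (3/2, -1/2, 1) this is -1.0000.

-1.0000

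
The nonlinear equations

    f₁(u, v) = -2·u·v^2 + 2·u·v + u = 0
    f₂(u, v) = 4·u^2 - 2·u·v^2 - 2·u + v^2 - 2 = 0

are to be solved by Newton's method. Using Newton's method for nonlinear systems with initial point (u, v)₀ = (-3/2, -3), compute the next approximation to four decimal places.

(-0.3500, -2.6167)

At (-3/2, -3): F = (34.5000, 46.0000).
Jacobian J = [[-2·v^2 + 2·v + 1, -4·u·v + 2·u], [8·u - 2·v^2 - 2, -4·u·v + 2·v]].
At the point, J = [[-23.0000, -21.0000], [-32.0000, -24.0000]] (det J = -120.0000).
Solving J·Δ = −F gives Δ = (1.1500, 0.3833).
Then the next iterate is (u, v)₁ = (-0.3500, -2.6167).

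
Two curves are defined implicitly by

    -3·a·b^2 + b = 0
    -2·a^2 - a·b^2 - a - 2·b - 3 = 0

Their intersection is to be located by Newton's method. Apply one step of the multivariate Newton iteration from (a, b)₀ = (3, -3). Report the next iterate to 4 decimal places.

At (3, -3): F = (-84.0000, -45.0000).
Jacobian J = [[-3·b^2, -6·a·b + 1], [-4·a - b^2 - 1, -2·a·b - 2]].
At the point, J = [[-27.0000, 55.0000], [-22.0000, 16.0000]] (det J = 778.0000).
Solving J·Δ = −F gives Δ = (-1.4537, 0.8136).
Then the next iterate is (a, b)₁ = (1.5463, -2.1864).

(1.5463, -2.1864)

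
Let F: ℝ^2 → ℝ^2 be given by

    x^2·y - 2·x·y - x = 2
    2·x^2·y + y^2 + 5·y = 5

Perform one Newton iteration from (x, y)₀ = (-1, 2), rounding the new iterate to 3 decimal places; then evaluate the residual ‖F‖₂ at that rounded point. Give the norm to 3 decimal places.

At (-1, 2): F = (5.000, 13.000).
Jacobian J = [[2·x·y - 2·y - 1, x^2 - 2·x], [4·x·y, 2·x^2 + 2·y + 5]].
At the point, J = [[-9.000, 3.000], [-8.000, 11.000]] (det J = -75.000).
Solving J·Δ = −F gives Δ = (0.213, -1.027).
Then the next iterate is (x, y)₁ = (-0.787, 0.973).
Re-evaluating at (-0.787, 0.973): F = (0.92115, 2.01702), so ‖F‖₂ = 2.217.

2.217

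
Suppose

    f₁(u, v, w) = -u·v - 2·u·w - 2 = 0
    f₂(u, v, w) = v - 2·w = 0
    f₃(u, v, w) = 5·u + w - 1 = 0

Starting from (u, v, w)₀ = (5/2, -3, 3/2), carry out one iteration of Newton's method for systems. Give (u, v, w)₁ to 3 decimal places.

(0.240, -0.400, -0.200)

At (5/2, -3, 3/2): F = (-2.000, -6.000, 13.000).
Jacobian J = [[-v - 2·w, -u, -2·u], [0, 1, -2], [5, 0, 1]].
At the point, J = [[0.000, -2.500, -5.000], [0.000, 1.000, -2.000], [5.000, 0.000, 1.000]] (det J = 50.000).
Solving J·Δ = −F gives Δ = (-2.260, 2.600, -1.700).
Then the next iterate is (u, v, w)₁ = (0.240, -0.400, -0.200).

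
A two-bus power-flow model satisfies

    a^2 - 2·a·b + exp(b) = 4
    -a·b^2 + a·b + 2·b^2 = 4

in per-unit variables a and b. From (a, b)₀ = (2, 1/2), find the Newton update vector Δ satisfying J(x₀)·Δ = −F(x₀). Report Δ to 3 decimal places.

(1.177, 1.353)

At (2, 1/2): F = (-0.35128, -3.000).
Jacobian J = [[2·a - 2·b, -2·a + exp(b)], [-b^2 + b, -2·a·b + a + 4·b]].
At the point, J = [[3.000, -2.35128], [0.250, 2.000]] (det J = 6.58782).
Solving J·Δ = −F gives Δ = (1.177, 1.353).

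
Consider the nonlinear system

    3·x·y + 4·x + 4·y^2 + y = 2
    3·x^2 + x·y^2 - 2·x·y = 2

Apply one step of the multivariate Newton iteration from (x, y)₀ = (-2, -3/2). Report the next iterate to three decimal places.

(-1.528, -1.132)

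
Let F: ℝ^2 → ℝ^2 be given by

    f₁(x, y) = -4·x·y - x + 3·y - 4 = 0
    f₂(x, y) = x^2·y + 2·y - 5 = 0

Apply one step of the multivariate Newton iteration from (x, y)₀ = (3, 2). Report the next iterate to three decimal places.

(16.556, -14.333)

At (3, 2): F = (-25.000, 17.000).
Jacobian J = [[-4·y - 1, -4·x + 3], [2·x·y, x^2 + 2]].
At the point, J = [[-9.000, -9.000], [12.000, 11.000]] (det J = 9.000).
Solving J·Δ = −F gives Δ = (13.556, -16.333).
Then the next iterate is (x, y)₁ = (16.556, -14.333).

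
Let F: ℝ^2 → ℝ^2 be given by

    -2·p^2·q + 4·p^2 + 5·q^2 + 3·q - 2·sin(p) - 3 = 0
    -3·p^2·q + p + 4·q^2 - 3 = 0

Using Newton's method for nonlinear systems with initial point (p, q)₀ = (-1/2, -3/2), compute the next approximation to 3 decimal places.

(-0.507, -0.979)

At (-1/2, -3/2): F = (6.45885, 6.625).
Jacobian J = [[-4·p·q + 8·p - 2·cos(p), -2·p^2 + 10·q + 3], [-6·p·q + 1, -3·p^2 + 8·q]].
At the point, J = [[-8.75517, -12.500], [-3.500, -12.750]] (det J = 67.87836).
Solving J·Δ = −F gives Δ = (-0.007, 0.521).
Then the next iterate is (p, q)₁ = (-0.507, -0.979).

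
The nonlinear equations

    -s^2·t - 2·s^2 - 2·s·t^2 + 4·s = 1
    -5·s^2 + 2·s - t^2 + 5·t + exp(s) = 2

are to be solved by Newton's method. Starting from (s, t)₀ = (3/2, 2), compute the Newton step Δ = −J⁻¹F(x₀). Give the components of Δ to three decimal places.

At (3/2, 2): F = (-16.000, 0.23169).
Jacobian J = [[-2·s·t - 4·s - 2·t^2 + 4, -s^2 - 4·s·t], [-10·s + exp(s) + 2, -2·t + 5]].
At the point, J = [[-16.000, -14.250], [-8.51831, 1.000]] (det J = -137.38593).
Solving J·Δ = −F gives Δ = (-0.092, -1.019).

(-0.092, -1.019)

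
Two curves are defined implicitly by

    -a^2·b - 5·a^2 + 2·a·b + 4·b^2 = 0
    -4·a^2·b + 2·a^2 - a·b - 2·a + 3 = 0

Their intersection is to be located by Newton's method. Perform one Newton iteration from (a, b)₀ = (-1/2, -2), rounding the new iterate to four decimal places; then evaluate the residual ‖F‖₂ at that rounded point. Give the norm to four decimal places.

5.1875

At (-1/2, -2): F = (17.2500, 5.5000).
Jacobian J = [[-2·a·b - 10·a + 2·b, -a^2 + 2·a + 8·b], [-8·a·b + 4·a - b - 2, -4·a^2 - a]].
At the point, J = [[-1.0000, -17.2500], [-10.0000, -0.5000]] (det J = -172.0000).
Solving J·Δ = −F gives Δ = (0.5015, 0.9709).
Then the next iterate is (a, b)₁ = (0.0015, -1.0291).
Re-evaluating at (0.0015, -1.0291): F = (4.233091, 2.998557), so ‖F‖₂ = 5.1875.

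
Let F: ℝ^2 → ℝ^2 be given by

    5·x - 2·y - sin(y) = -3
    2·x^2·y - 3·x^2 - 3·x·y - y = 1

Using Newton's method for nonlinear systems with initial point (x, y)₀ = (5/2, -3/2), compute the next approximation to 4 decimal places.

(3.2520, 9.7315)

At (5/2, -3/2): F = (19.497495, -25.7500).
Jacobian J = [[5, -cos(y) - 2], [4·x·y - 6·x - 3·y, 2·x^2 - 3·x - 1]].
At the point, J = [[5.0000, -2.070737], [-25.5000, 4.0000]] (det J = -32.803799).
Solving J·Δ = −F gives Δ = (0.7520, 11.2315).
Then the next iterate is (x, y)₁ = (3.2520, 9.7315).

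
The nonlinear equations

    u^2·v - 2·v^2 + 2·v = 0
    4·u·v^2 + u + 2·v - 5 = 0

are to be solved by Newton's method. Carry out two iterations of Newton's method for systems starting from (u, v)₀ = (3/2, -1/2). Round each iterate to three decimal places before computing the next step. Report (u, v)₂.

At (3/2, -1/2): F = (-2.625, -3.000).
Jacobian J = [[2·u·v, u^2 - 4·v + 2], [4·v^2 + 1, 8·u·v + 2]].
At the point, J = [[-1.500, 6.250], [2.000, -4.000]] (det J = -6.500).
Solving J·Δ = −F gives Δ = (4.500, 1.500).
Then the next iterate is (u, v)₁ = (6.000, 1.000).
Round to (6.000, 1.000) and repeat: F = (36.000, 27.000), J = [[12.000, 34.000], [5.000, 50.000]].
Δ = (-2.051, -0.335), so (u, v)₂ = (3.949, 0.665).

(3.949, 0.665)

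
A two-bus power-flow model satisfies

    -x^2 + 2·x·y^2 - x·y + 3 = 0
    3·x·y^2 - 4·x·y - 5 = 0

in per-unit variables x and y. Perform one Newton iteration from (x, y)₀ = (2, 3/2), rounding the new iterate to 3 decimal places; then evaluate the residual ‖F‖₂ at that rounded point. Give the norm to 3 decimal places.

23.927

At (2, 3/2): F = (5.000, -3.500).
Jacobian J = [[-2·x + 2·y^2 - y, 4·x·y - x], [3·y^2 - 4·y, 6·x·y - 4·x]].
At the point, J = [[-1.000, 10.000], [0.750, 10.000]] (det J = -17.500).
Solving J·Δ = −F gives Δ = (4.857, -0.014).
Then the next iterate is (x, y)₁ = (6.857, 1.486).
Re-evaluating at (6.857, 1.486): F = (-23.92475, -0.33321), so ‖F‖₂ = 23.927.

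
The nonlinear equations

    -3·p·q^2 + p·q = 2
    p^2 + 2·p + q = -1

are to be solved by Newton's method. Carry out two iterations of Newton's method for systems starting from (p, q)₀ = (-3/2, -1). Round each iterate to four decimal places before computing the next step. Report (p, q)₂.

(-1.6989, -0.4838)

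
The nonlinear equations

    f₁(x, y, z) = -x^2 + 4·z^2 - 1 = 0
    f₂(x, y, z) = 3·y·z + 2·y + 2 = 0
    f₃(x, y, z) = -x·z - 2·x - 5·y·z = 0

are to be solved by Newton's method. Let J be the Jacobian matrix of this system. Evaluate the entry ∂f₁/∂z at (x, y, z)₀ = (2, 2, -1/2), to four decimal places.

∂f₁/∂z = 8·z.
At (2, 2, -1/2) this is -4.0000.

-4.0000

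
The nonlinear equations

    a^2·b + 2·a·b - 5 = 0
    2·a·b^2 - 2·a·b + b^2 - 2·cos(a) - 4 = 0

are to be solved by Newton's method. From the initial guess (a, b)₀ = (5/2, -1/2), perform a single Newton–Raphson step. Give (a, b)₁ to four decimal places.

At (5/2, -1/2): F = (-10.6250, 1.602287).
Jacobian J = [[2·a·b + 2·b, a^2 + 2·a], [2·b^2 - 2·b + 2·sin(a), 4·a·b - 2·a + 2·b]].
At the point, J = [[-3.5000, 11.2500], [2.696944, -11.0000]] (det J = 8.159377).
Solving J·Δ = −F gives Δ = (-12.1148, -2.8246).
Then the next iterate is (a, b)₁ = (-9.6148, -3.3246).

(-9.6148, -3.3246)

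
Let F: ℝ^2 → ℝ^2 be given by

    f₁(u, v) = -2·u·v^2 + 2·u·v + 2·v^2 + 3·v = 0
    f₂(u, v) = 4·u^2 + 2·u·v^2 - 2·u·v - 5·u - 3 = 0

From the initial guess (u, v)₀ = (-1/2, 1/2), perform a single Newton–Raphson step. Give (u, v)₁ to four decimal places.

At (-1/2, 1/2): F = (1.7500, 0.7500).
Jacobian J = [[-2·v^2 + 2·v, -4·u·v + 2·u + 4·v + 3], [8·u + 2·v^2 - 2·v - 5, 4·u·v - 2·u]].
At the point, J = [[0.5000, 5.0000], [-9.5000, 0.0000]] (det J = 47.5000).
Solving J·Δ = −F gives Δ = (0.0789, -0.3579).
Then the next iterate is (u, v)₁ = (-0.4211, 0.1421).

(-0.4211, 0.1421)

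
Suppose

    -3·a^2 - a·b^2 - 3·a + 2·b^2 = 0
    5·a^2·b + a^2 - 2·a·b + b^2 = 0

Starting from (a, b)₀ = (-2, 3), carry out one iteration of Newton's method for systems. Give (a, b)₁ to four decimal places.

(-1.3214, 1.7500)

At (-2, 3): F = (30.0000, 85.0000).
Jacobian J = [[-6·a - b^2 - 3, -2·a·b + 4·b], [10·a·b + 2·a - 2·b, 5·a^2 - 2·a + 2·b]].
At the point, J = [[0.0000, 24.0000], [-70.0000, 30.0000]] (det J = 1680.0000).
Solving J·Δ = −F gives Δ = (0.6786, -1.2500).
Then the next iterate is (a, b)₁ = (-1.3214, 1.7500).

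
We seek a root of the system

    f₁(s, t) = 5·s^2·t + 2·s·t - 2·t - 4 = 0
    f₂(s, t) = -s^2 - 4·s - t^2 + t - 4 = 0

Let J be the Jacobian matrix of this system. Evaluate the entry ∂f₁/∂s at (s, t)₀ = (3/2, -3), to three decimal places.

-51.000

∂f₁/∂s = 10·s·t + 2·t.
At (3/2, -3) this is -51.000.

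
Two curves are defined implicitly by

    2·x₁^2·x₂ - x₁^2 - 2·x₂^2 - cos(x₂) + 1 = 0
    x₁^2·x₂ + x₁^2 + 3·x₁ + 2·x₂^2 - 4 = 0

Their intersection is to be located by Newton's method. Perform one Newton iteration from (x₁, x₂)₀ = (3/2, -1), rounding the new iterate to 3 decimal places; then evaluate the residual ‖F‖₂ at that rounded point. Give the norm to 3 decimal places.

2.428

At (3/2, -1): F = (-8.29030, 2.500).
Jacobian J = [[4·x₁·x₂ - 2·x₁, 2·x₁^2 - 4·x₂ + sin(x₂)], [2·x₁·x₂ + 2·x₁ + 3, x₁^2 + 4·x₂]].
At the point, J = [[-9.000, 7.65853], [3.000, -1.750]] (det J = -7.22559).
Solving J·Δ = −F gives Δ = (-0.642, 0.328).
Then the next iterate is (x₁, x₂)₁ = (0.858, -0.672).
Re-evaluating at (0.858, -0.672): F = (-2.41131, -0.28137), so ‖F‖₂ = 2.428.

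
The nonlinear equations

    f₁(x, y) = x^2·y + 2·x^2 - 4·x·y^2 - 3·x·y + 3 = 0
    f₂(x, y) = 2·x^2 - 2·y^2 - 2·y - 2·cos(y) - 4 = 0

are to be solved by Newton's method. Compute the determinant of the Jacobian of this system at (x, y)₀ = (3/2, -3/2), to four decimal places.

J = [[2·x·y + 4·x - 4·y^2 - 3·y, x^2 - 8·x·y - 3·x], [4·x, -4·y + 2·sin(y) - 2]].
At the point, J = [[-3.0000, 15.7500], [6.0000, 2.005010]].
det J = -100.5150.

-100.5150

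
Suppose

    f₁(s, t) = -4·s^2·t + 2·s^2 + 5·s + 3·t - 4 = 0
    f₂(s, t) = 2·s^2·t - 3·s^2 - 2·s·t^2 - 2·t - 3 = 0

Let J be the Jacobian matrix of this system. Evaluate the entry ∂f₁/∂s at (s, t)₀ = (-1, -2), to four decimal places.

∂f₁/∂s = -8·s·t + 4·s + 5.
At (-1, -2) this is -15.0000.

-15.0000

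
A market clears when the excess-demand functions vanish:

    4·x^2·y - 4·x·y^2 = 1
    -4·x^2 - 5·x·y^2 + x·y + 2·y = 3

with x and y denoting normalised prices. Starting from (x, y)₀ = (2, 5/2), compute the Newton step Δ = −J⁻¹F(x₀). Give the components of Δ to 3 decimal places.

(-0.686, -0.887)

At (2, 5/2): F = (-11.000, -71.500).
Jacobian J = [[8·x·y - 4·y^2, 4·x^2 - 8·x·y], [-8·x - 5·y^2 + y, -10·x·y + x + 2]].
At the point, J = [[15.000, -24.000], [-44.750, -46.000]] (det J = -1764.000).
Solving J·Δ = −F gives Δ = (-0.686, -0.887).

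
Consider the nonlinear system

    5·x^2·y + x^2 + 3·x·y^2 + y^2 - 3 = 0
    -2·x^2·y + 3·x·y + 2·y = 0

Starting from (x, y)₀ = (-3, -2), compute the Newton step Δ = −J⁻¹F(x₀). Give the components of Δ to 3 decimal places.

(1.439, 0.273)

At (-3, -2): F = (-116.000, 50.000).
Jacobian J = [[10·x·y + 2·x + 3·y^2, 5·x^2 + 6·x·y + 2·y], [-4·x·y + 3·y, -2·x^2 + 3·x + 2]].
At the point, J = [[66.000, 77.000], [-30.000, -25.000]] (det J = 660.000).
Solving J·Δ = −F gives Δ = (1.439, 0.273).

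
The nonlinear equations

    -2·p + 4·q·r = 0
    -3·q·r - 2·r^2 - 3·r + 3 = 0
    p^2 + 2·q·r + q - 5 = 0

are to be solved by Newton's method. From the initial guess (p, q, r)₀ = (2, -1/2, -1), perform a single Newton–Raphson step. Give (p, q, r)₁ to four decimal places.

At (2, -1/2, -1): F = (-2.0000, 2.5000, -0.5000).
Jacobian J = [[-2, 4·r, 4·q], [0, -3·r, -3·q - 4·r - 3], [2·p, 2·r + 1, 2·q]].
At the point, J = [[-2.0000, -4.0000, -2.0000], [0.0000, 3.0000, 2.5000], [4.0000, -1.0000, -1.0000]] (det J = -15.0000).
Solving J·Δ = −F gives Δ = (-0.1333, 0.1667, -1.2000).
Then the next iterate is (p, q, r)₁ = (1.8667, -0.3333, -2.2000).

(1.8667, -0.3333, -2.2000)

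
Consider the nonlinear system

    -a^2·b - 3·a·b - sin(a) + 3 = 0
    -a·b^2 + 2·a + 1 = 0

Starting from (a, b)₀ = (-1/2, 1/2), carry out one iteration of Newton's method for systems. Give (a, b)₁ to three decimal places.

At (-1/2, 1/2): F = (4.10443, 0.125).
Jacobian J = [[-2·a·b - 3·b - cos(a), -a^2 - 3·a], [-b^2 + 2, -2·a·b]].
At the point, J = [[-1.87758, 1.250], [1.750, 0.500]] (det J = -3.12629).
Solving J·Δ = −F gives Δ = (0.606, -2.373).
Then the next iterate is (a, b)₁ = (0.106, -1.873).

(0.106, -1.873)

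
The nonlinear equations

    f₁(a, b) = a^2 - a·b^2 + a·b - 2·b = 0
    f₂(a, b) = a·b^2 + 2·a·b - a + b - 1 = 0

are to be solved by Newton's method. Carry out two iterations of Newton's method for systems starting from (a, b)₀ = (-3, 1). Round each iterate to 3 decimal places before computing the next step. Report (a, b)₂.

At (-3, 1): F = (7.000, -6.000).
Jacobian J = [[2·a - b^2 + b, -2·a·b + a - 2], [b^2 + 2·b - 1, 2·a·b + 2·a + 1]].
At the point, J = [[-6.000, 1.000], [2.000, -11.000]] (det J = 64.000).
Solving J·Δ = −F gives Δ = (1.109, -0.344).
Then the next iterate is (a, b)₁ = (-1.891, 0.656).
Round to (-1.891, 0.656) and repeat: F = (1.83715, -1.74776), J = [[-3.55634, -1.41001], [0.74234, -5.26299]].
Δ = (0.614, -0.245), so (a, b)₂ = (-1.277, 0.411).

(-1.277, 0.411)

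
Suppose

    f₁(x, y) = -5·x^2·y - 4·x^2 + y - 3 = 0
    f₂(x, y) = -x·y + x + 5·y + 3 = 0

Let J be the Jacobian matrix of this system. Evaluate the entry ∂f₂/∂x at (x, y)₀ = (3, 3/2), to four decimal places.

∂f₂/∂x = -y + 1.
At (3, 3/2) this is -0.5000.

-0.5000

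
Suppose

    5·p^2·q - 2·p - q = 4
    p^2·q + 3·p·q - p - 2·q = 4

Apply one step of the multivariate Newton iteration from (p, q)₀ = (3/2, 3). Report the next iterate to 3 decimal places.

At (3/2, 3): F = (23.750, 8.750).
Jacobian J = [[10·p·q - 2, 5·p^2 - 1], [2·p·q + 3·q - 1, p^2 + 3·p - 2]].
At the point, J = [[43.000, 10.250], [17.000, 4.750]] (det J = 30.000).
Solving J·Δ = −F gives Δ = (-0.771, 0.917).
Then the next iterate is (p, q)₁ = (0.729, 3.917).

(0.729, 3.917)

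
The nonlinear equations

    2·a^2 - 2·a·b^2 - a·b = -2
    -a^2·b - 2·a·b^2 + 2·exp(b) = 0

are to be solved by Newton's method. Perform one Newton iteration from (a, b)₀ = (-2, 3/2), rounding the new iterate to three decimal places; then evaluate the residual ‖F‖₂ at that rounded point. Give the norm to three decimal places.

At (-2, 3/2): F = (22.000, 11.96338).
Jacobian J = [[4·a - 2·b^2 - b, -4·a·b - a], [-2·a·b - 2·b^2, -a^2 - 4·a·b + 2·exp(b)]].
At the point, J = [[-14.000, 14.000], [1.500, 16.96338]] (det J = -258.48729).
Solving J·Δ = −F gives Δ = (0.796, -0.776).
Then the next iterate is (a, b)₁ = (-1.204, 0.724).
Re-evaluating at (-1.204, 0.724): F = (7.03314, 4.33803), so ‖F‖₂ = 8.263.

8.263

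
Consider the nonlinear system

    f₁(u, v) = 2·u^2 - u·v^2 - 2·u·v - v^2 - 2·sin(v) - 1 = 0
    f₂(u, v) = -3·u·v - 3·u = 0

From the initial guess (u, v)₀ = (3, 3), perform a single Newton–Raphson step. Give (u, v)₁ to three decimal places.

At (3, 3): F = (-37.28224, -36.000).
Jacobian J = [[4·u - v^2 - 2·v, -2·u·v - 2·u - 2·v - 2·cos(v)], [-3·v - 3, -3·u]].
At the point, J = [[-3.000, -28.02002], [-12.000, -9.000]] (det J = -309.24018).
Solving J·Δ = −F gives Δ = (-2.177, -1.097).
Then the next iterate is (u, v)₁ = (0.823, 1.903).

(0.823, 1.903)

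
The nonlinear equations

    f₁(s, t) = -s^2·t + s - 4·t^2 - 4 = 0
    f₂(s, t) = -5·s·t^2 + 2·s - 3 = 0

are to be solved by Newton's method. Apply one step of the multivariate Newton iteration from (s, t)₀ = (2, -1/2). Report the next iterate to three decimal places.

(2.333, -0.375)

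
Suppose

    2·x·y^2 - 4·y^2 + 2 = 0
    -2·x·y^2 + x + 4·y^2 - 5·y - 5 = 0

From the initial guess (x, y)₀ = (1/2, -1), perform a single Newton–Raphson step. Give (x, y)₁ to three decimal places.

At (1/2, -1): F = (-1.000, 3.500).
Jacobian J = [[2·y^2, 4·x·y - 8·y], [-2·y^2 + 1, -4·x·y + 8·y - 5]].
At the point, J = [[2.000, 6.000], [-1.000, -11.000]] (det J = -16.000).
Solving J·Δ = −F gives Δ = (-0.625, 0.375).
Then the next iterate is (x, y)₁ = (-0.125, -0.625).

(-0.125, -0.625)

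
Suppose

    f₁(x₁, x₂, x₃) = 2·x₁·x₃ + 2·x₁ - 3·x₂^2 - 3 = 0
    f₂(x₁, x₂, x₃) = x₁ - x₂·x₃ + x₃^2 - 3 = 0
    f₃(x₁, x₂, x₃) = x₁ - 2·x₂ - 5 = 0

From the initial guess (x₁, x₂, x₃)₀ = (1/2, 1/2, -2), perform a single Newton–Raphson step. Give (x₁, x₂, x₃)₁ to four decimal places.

(1.4273, -1.7864, -2.2545)

At (1/2, 1/2, -2): F = (-4.7500, 2.5000, -5.5000).
Jacobian J = [[2·x₃ + 2, -6·x₂, 2·x₁], [1, -x₃, -x₂ + 2·x₃], [1, -2, 0]].
At the point, J = [[-2.0000, -3.0000, 1.0000], [1.0000, 2.0000, -4.5000], [1.0000, -2.0000, 0.0000]] (det J = 27.5000).
Solving J·Δ = −F gives Δ = (0.9273, -2.2864, -0.2545).
Then the next iterate is (x₁, x₂, x₃)₁ = (1.4273, -1.7864, -2.2545).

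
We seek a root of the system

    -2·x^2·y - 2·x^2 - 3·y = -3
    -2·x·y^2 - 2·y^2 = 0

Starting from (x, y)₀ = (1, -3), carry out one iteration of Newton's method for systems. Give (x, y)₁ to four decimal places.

At (1, -3): F = (16.0000, -36.0000).
Jacobian J = [[-4·x·y - 4·x, -2·x^2 - 3], [-2·y^2, -4·x·y - 4·y]].
At the point, J = [[8.0000, -5.0000], [-18.0000, 24.0000]] (det J = 102.0000).
Solving J·Δ = −F gives Δ = (-2.0000, 0.0000).
Then the next iterate is (x, y)₁ = (-1.0000, -3.0000).

(-1.0000, -3.0000)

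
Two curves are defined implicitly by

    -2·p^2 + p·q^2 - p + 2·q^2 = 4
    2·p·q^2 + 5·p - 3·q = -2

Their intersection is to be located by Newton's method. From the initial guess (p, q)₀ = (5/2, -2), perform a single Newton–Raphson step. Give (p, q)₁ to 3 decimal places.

At (5/2, -2): F = (-1.000, 40.500).
Jacobian J = [[-4·p + q^2 - 1, 2·p·q + 4·q], [2·q^2 + 5, 4·p·q - 3]].
At the point, J = [[-7.000, -18.000], [13.000, -23.000]] (det J = 395.000).
Solving J·Δ = −F gives Δ = (-1.904, 0.685).
Then the next iterate is (p, q)₁ = (0.596, -1.315).

(0.596, -1.315)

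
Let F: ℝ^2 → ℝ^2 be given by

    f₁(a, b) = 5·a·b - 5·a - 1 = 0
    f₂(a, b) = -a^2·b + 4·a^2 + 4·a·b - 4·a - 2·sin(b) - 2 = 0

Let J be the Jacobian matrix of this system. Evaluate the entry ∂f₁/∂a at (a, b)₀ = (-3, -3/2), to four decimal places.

∂f₁/∂a = 5·b - 5.
At (-3, -3/2) this is -12.5000.

-12.5000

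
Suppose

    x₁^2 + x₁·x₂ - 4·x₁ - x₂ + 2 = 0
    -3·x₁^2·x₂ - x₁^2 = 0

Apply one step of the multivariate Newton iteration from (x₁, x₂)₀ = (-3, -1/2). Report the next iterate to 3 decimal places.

(-0.580, -0.602)

At (-3, -1/2): F = (25.000, 4.500).
Jacobian J = [[2·x₁ + x₂ - 4, x₁ - 1], [-6·x₁·x₂ - 2·x₁, -3·x₁^2]].
At the point, J = [[-10.500, -4.000], [-3.000, -27.000]] (det J = 271.500).
Solving J·Δ = −F gives Δ = (2.420, -0.102).
Then the next iterate is (x₁, x₂)₁ = (-0.580, -0.602).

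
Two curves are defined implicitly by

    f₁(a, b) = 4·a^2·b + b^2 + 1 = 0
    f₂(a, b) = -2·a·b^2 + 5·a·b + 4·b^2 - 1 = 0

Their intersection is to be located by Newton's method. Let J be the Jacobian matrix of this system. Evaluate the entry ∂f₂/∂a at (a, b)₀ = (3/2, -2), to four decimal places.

∂f₂/∂a = -2·b^2 + 5·b.
At (3/2, -2) this is -18.0000.

-18.0000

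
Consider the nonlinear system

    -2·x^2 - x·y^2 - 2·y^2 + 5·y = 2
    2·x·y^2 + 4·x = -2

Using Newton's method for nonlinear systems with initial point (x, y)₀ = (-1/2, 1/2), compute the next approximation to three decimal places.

At (-1/2, 1/2): F = (-0.375, -0.250).
Jacobian J = [[-4·x - y^2, -2·x·y - 4·y + 5], [2·y^2 + 4, 4·x·y]].
At the point, J = [[1.750, 3.500], [4.500, -1.000]] (det J = -17.500).
Solving J·Δ = −F gives Δ = (0.071, 0.071).
Then the next iterate is (x, y)₁ = (-0.429, 0.571).

(-0.429, 0.571)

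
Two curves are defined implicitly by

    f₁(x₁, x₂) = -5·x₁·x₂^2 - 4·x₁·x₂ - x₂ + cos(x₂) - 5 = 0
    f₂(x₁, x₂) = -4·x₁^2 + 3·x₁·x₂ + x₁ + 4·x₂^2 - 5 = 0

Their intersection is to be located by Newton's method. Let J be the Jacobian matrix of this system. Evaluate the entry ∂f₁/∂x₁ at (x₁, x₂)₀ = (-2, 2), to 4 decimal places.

∂f₁/∂x₁ = -5·x₂^2 - 4·x₂.
At (-2, 2) this is -28.0000.

-28.0000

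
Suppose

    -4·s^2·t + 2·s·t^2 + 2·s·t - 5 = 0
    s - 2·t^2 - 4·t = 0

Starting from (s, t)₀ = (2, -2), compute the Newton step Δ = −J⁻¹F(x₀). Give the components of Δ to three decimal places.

At (2, -2): F = (35.000, 2.000).
Jacobian J = [[-8·s·t + 2·t^2 + 2·t, -4·s^2 + 4·s·t + 2·s], [1, -4·t - 4]].
At the point, J = [[36.000, -28.000], [1.000, 4.000]] (det J = 172.000).
Solving J·Δ = −F gives Δ = (-1.140, -0.215).

(-1.140, -0.215)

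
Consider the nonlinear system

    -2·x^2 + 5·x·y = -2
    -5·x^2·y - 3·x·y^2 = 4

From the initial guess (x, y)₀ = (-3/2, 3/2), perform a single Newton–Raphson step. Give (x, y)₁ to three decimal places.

(-0.749, 1.019)

At (-3/2, 3/2): F = (-13.750, -10.750).
Jacobian J = [[-4·x + 5·y, 5·x], [-10·x·y - 3·y^2, -5·x^2 - 6·x·y]].
At the point, J = [[13.500, -7.500], [15.750, 2.250]] (det J = 148.500).
Solving J·Δ = −F gives Δ = (0.751, -0.481).
Then the next iterate is (x, y)₁ = (-0.749, 1.019).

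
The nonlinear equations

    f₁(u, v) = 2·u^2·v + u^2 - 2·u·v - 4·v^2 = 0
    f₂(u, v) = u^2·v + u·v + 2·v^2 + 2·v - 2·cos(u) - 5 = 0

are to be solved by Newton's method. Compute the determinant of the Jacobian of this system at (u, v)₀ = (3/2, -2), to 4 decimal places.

116.3377

J = [[4·u·v + 2·u - 2·v, 2·u^2 - 2·u - 8·v], [2·u·v + v + 2·sin(u), u^2 + u + 4·v + 2]].
At the point, J = [[-5.0000, 17.5000], [-6.005010, -2.2500]].
det J = 116.3377.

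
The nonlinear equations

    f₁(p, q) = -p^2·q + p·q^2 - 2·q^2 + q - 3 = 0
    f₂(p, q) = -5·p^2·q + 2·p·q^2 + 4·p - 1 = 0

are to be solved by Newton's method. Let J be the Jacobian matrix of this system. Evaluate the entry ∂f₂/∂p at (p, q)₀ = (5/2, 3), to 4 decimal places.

∂f₂/∂p = -10·p·q + 2·q^2 + 4.
At (5/2, 3) this is -53.0000.

-53.0000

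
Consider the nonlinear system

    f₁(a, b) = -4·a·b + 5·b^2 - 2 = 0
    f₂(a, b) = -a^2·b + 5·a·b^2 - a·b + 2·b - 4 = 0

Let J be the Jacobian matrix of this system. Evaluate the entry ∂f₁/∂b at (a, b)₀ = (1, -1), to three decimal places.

-14.000

∂f₁/∂b = -4·a + 10·b.
At (1, -1) this is -14.000.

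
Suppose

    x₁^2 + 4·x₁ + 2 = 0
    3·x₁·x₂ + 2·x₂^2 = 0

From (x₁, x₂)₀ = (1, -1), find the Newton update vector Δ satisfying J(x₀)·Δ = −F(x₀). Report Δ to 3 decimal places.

(-1.167, 2.500)

At (1, -1): F = (7.000, -1.000).
Jacobian J = [[2·x₁ + 4, 0], [3·x₂, 3·x₁ + 4·x₂]].
At the point, J = [[6.000, 0.000], [-3.000, -1.000]] (det J = -6.000).
Solving J·Δ = −F gives Δ = (-1.167, 2.500).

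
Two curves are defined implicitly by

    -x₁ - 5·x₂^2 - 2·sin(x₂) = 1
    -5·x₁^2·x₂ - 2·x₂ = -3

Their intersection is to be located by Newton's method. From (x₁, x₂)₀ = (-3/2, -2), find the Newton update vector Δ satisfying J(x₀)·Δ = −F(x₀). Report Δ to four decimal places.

At (-3/2, -2): F = (-17.681405, 29.5000).
Jacobian J = [[-1, -10·x₂ - 2·cos(x₂)], [-10·x₁·x₂, -5·x₁^2 - 2]].
At the point, J = [[-1.0000, 20.832294], [-30.0000, -13.2500]] (det J = 638.218810).
Solving J·Δ = −F gives Δ = (0.5958, 0.8774).

(0.5958, 0.8774)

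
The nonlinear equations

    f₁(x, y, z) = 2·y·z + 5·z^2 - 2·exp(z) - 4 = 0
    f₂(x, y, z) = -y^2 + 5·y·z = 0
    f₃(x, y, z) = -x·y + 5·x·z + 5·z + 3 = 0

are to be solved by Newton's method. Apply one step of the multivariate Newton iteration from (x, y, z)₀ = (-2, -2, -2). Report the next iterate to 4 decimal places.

(-0.9813, -0.5700, -1.2580)

At (-2, -2, -2): F = (23.729329, 16.0000, 9.0000).
Jacobian J = [[0, 2·z, 2·y + 10·z - 2·exp(z)], [0, -2·y + 5·z, 5·y], [-y + 5·z, -x, 5·x + 5]].
At the point, J = [[0.0000, -4.0000, -24.270671], [0.0000, -6.0000, -10.0000], [-8.0000, 2.0000, -5.0000]] (det J = 844.992187).
Solving J·Δ = −F gives Δ = (1.0187, 1.4300, 0.7420).
Then the next iterate is (x, y, z)₁ = (-0.9813, -0.5700, -1.2580).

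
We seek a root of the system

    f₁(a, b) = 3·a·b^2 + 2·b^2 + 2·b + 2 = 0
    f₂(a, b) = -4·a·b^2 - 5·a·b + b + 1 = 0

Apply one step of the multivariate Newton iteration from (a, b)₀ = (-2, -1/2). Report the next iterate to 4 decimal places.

(0.2222, -0.7778)

At (-2, -1/2): F = (0.0000, -2.5000).
Jacobian J = [[3·b^2, 6·a·b + 4·b + 2], [-4·b^2 - 5·b, -8·a·b - 5·a + 1]].
At the point, J = [[0.7500, 6.0000], [1.5000, 3.0000]] (det J = -6.7500).
Solving J·Δ = −F gives Δ = (2.2222, -0.2778).
Then the next iterate is (a, b)₁ = (0.2222, -0.7778).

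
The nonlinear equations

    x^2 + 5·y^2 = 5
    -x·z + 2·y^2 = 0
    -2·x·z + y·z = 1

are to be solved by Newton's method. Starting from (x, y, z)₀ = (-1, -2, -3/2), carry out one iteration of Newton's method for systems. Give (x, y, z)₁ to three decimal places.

(-0.302, -1.270, -3.206)

At (-1, -2, -3/2): F = (16.000, 6.500, -1.000).
Jacobian J = [[2·x, 10·y, 0], [-z, 4·y, -x], [-2·z, z, -2·x + y]].
At the point, J = [[-2.000, -20.000, 0.000], [1.500, -8.000, 1.000], [3.000, -1.500, 0.000]] (det J = -63.000).
Solving J·Δ = −F gives Δ = (0.698, 0.730, -1.706).
Then the next iterate is (x, y, z)₁ = (-0.302, -1.270, -3.206).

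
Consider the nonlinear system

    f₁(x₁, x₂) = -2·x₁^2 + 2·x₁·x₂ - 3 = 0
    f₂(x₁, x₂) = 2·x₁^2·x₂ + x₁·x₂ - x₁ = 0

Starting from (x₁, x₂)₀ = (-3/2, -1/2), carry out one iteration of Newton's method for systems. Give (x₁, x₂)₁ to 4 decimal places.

(-0.5769, -0.9615)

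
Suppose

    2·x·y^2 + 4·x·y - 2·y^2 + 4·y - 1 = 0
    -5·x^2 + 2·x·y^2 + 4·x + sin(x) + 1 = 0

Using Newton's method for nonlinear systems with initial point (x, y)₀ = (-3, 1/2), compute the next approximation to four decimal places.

(-1.3110, 0.3264)

At (-3, 1/2): F = (-7.0000, -57.641120).
Jacobian J = [[2·y^2 + 4·y, 4·x·y + 4·x - 4·y + 4], [-10·x + 2·y^2 + cos(x) + 4, 4·x·y]].
At the point, J = [[2.5000, -16.0000], [33.510008, -6.0000]] (det J = 521.160120).
Solving J·Δ = −F gives Δ = (1.6890, -0.1736).
Then the next iterate is (x, y)₁ = (-1.3110, 0.3264).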